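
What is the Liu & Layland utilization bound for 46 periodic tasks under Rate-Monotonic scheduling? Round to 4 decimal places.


Compute 2^(1/46) = 1.0151825180
Subtract 1: 1.0151825180 - 1 = 0.0151825180
Multiply by n: 46 * 0.0151825180 = 0.6983958280
Round to 4 dp: 0.6984

0.6984


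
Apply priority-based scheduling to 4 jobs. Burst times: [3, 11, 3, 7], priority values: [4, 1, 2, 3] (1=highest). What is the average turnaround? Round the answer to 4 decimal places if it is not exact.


Sort by priority (ascending = highest first):
Order: [(1, 11), (2, 3), (3, 7), (4, 3)]
Completion times:
  Priority 1, burst=11, C=11
  Priority 2, burst=3, C=14
  Priority 3, burst=7, C=21
  Priority 4, burst=3, C=24
Average turnaround = 70/4 = 17.5

17.5


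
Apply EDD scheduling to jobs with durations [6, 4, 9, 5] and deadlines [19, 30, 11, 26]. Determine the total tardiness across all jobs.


Sort by due date (EDD order): [(9, 11), (6, 19), (5, 26), (4, 30)]
Compute completion times and tardiness:
  Job 1: p=9, d=11, C=9, tardiness=max(0,9-11)=0
  Job 2: p=6, d=19, C=15, tardiness=max(0,15-19)=0
  Job 3: p=5, d=26, C=20, tardiness=max(0,20-26)=0
  Job 4: p=4, d=30, C=24, tardiness=max(0,24-30)=0
Total tardiness = 0

0


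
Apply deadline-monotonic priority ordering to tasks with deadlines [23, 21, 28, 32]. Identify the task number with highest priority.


Sort tasks by relative deadline (ascending):
  Task 2: deadline = 21
  Task 1: deadline = 23
  Task 3: deadline = 28
  Task 4: deadline = 32
Priority order (highest first): [2, 1, 3, 4]
Highest priority task = 2

2


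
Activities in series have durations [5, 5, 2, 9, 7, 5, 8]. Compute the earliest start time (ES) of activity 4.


Activity 4 starts after activities 1 through 3 complete.
Predecessor durations: [5, 5, 2]
ES = 5 + 5 + 2 = 12

12


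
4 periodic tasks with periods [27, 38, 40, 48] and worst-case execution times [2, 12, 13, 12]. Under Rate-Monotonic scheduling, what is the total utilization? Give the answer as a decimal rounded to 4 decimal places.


Compute individual utilizations (exact fractions):
  Task 1: C/T = 2/27 (approx. 0.0741)
  Task 2: C/T = 12/38 = 6/19 (approx. 0.3158)
  Task 3: C/T = 13/40 (approx. 0.325)
  Task 4: C/T = 12/48 = 1/4 (approx. 0.25)
Total utilization U = 2/27 + 6/19 + 13/40 + 1/4 = 19799/20520
Rounded to 4 decimal places: U = 0.9649
RM (Liu & Layland) bound for 4 tasks = 0.756828; compare with U = 19799/20520 (approx. 0.964864)
bound < U <= 1, so the RM sufficient condition is not met (inconclusive; an exact test such as response-time analysis is needed).

0.9649


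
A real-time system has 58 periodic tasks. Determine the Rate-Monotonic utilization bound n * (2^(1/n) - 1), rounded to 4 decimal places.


Compute 2^(1/58) = 1.0120225098
Subtract 1: 1.0120225098 - 1 = 0.0120225098
Multiply by n: 58 * 0.0120225098 = 0.6973055684
Round to 4 dp: 0.6973

0.6973


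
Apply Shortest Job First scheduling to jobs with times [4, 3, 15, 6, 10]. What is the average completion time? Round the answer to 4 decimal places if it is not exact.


SJF order (ascending): [3, 4, 6, 10, 15]
Completion times:
  Job 1: burst=3, C=3
  Job 2: burst=4, C=7
  Job 3: burst=6, C=13
  Job 4: burst=10, C=23
  Job 5: burst=15, C=38
Average completion = 84/5 = 16.8

16.8


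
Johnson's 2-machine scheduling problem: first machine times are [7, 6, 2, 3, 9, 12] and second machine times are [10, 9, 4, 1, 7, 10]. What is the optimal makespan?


Apply Johnson's rule:
  Group 1 (a <= b): [(3, 2, 4), (2, 6, 9), (1, 7, 10)]
  Group 2 (a > b): [(6, 12, 10), (5, 9, 7), (4, 3, 1)]
Optimal job order: [3, 2, 1, 6, 5, 4]
Schedule:
  Job 3: M1 done at 2, M2 done at 6
  Job 2: M1 done at 8, M2 done at 17
  Job 1: M1 done at 15, M2 done at 27
  Job 6: M1 done at 27, M2 done at 37
  Job 5: M1 done at 36, M2 done at 44
  Job 4: M1 done at 39, M2 done at 45
Makespan = 45

45


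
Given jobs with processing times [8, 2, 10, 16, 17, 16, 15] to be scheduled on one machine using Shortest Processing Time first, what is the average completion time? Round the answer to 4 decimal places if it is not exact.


Sort jobs by processing time (SPT order): [2, 8, 10, 15, 16, 16, 17]
Compute completion times sequentially:
  Job 1: processing = 2, completes at 2
  Job 2: processing = 8, completes at 10
  Job 3: processing = 10, completes at 20
  Job 4: processing = 15, completes at 35
  Job 5: processing = 16, completes at 51
  Job 6: processing = 16, completes at 67
  Job 7: processing = 17, completes at 84
Sum of completion times = 269
Average completion time = 269/7 = 38.4286

38.4286


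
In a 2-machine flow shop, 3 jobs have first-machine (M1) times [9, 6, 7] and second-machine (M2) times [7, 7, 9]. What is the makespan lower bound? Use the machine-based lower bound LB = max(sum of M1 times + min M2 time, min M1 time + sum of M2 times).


LB1 = sum(M1 times) + min(M2 times) = 22 + 7 = 29
LB2 = min(M1 times) + sum(M2 times) = 6 + 23 = 29
Lower bound = max(LB1, LB2) = max(29, 29) = 29

29


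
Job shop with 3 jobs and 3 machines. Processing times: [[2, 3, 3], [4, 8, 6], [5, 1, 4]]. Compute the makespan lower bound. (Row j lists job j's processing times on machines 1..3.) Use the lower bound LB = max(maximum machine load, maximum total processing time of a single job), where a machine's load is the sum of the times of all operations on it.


Machine loads:
  Machine 1: 2 + 4 + 5 = 11
  Machine 2: 3 + 8 + 1 = 12
  Machine 3: 3 + 6 + 4 = 13
Max machine load = 13
Job totals:
  Job 1: 8
  Job 2: 18
  Job 3: 10
Max job total = 18
Lower bound = max(13, 18) = 18

18


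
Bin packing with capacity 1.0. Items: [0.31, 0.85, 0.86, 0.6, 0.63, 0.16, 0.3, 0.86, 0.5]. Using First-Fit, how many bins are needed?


Place items sequentially using First-Fit:
  Item 0.31 -> new Bin 1
  Item 0.85 -> new Bin 2
  Item 0.86 -> new Bin 3
  Item 0.6 -> Bin 1 (now 0.91)
  Item 0.63 -> new Bin 4
  Item 0.16 -> Bin 4 (now 0.79)
  Item 0.3 -> new Bin 5
  Item 0.86 -> new Bin 6
  Item 0.5 -> Bin 5 (now 0.8)
Total bins used = 6

6


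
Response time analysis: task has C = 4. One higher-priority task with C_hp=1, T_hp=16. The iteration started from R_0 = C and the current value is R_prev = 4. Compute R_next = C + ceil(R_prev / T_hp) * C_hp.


R_next = C + ceil(R_prev / T_hp) * C_hp
ceil(4 / 16) = ceil(0.25) = 1
Interference = 1 * 1 = 1
R_next = 4 + 1 = 5

5


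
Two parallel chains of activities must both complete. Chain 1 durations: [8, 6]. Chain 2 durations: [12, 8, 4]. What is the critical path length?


Path A total = 8 + 6 = 14
Path B total = 12 + 8 + 4 = 24
Critical path = longest path = max(14, 24) = 24

24


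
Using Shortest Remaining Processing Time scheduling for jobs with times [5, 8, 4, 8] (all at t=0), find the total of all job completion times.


Since all jobs arrive at t=0, SRPT equals SPT ordering.
SPT order: [4, 5, 8, 8]
Completion times:
  Job 1: p=4, C=4
  Job 2: p=5, C=9
  Job 3: p=8, C=17
  Job 4: p=8, C=25
Total completion time = 4 + 9 + 17 + 25 = 55

55


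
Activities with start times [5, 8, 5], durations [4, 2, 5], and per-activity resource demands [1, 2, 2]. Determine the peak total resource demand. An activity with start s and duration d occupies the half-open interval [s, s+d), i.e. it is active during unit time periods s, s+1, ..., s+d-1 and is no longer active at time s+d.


Each activity i is active on [start_i, start_i + duration_i).
Compute total resource usage per time slot:
  t=0: active resources = [], total = 0
  t=1: active resources = [], total = 0
  t=2: active resources = [], total = 0
  t=3: active resources = [], total = 0
  t=4: active resources = [], total = 0
  t=5: active resources = [1, 2], total = 3
  t=6: active resources = [1, 2], total = 3
  t=7: active resources = [1, 2], total = 3
  t=8: active resources = [1, 2, 2], total = 5
  t=9: active resources = [2, 2], total = 4
Peak resource demand = 5

5


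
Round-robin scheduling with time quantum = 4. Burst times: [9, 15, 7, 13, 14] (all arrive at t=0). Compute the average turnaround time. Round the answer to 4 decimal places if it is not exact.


Time quantum = 4
Execution trace:
  J1 runs 4 units, time = 4
  J2 runs 4 units, time = 8
  J3 runs 4 units, time = 12
  J4 runs 4 units, time = 16
  J5 runs 4 units, time = 20
  J1 runs 4 units, time = 24
  J2 runs 4 units, time = 28
  J3 runs 3 units, time = 31
  J4 runs 4 units, time = 35
  J5 runs 4 units, time = 39
  J1 runs 1 units, time = 40
  J2 runs 4 units, time = 44
  J4 runs 4 units, time = 48
  J5 runs 4 units, time = 52
  J2 runs 3 units, time = 55
  J4 runs 1 units, time = 56
  J5 runs 2 units, time = 58
Finish times: [40, 55, 31, 56, 58]
Average turnaround = 240/5 = 48.0

48.0


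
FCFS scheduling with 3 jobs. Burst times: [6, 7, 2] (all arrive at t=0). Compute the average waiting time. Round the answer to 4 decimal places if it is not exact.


FCFS order (as given): [6, 7, 2]
Waiting times:
  Job 1: wait = 0
  Job 2: wait = 6
  Job 3: wait = 13
Sum of waiting times = 19
Average waiting time = 19/3 = 6.3333

6.3333


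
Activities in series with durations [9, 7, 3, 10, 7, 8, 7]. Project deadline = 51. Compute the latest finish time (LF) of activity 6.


LF(activity 6) = deadline - sum of successor durations
Successors: activities 7 through 7 with durations [7]
Sum of successor durations = 7
LF = 51 - 7 = 44

44


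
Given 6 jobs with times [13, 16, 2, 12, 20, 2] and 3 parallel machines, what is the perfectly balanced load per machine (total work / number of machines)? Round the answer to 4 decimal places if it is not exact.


Total processing time = 13 + 16 + 2 + 12 + 20 + 2 = 65
Number of machines = 3
Ideal balanced load = 65 / 3 = 21.6667

21.6667


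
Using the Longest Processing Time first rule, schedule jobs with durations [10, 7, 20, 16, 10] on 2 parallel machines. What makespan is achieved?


Sort jobs in decreasing order (LPT): [20, 16, 10, 10, 7]
Assign each job to the least loaded machine:
  Machine 1: jobs [20, 10], load = 30
  Machine 2: jobs [16, 10, 7], load = 33
Makespan = max load = 33

33


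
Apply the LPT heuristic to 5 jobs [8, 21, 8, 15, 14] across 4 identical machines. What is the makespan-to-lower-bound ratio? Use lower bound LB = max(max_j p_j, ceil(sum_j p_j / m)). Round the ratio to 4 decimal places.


LPT order: [21, 15, 14, 8, 8]
Machine loads after assignment: [21, 15, 14, 16]
LPT makespan = 21
Lower bound = max(max_job, ceil(total/4)) = max(21, 17) = 21
Ratio = 21 / 21 = 1.0

1.0


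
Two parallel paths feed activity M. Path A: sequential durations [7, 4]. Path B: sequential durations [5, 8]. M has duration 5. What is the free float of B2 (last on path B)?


ES(B2) = sum of predecessors on chain B = 5
EF(B2) = ES + duration = 5 + 8 = 13
Successor of B2 is M. ES(M) = max(sum(A), sum(B)) = max(11, 13) = 13
Free float = ES(successor) - EF(current) = 13 - 13 = 0

0


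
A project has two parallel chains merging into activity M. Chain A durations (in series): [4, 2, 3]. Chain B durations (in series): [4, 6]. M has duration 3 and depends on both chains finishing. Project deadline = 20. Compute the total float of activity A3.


Forward pass: ES(A3) = sum of predecessors on chain A = 6
EF = ES + duration = 6 + 3 = 9
Backward pass: LF(M) = deadline = 20; LS(M) = 20 - 3 = 17
LF(A3) = LS(M) - sum(successors on chain A) = 17 - 0 = 17
LS = LF - duration = 17 - 3 = 14
Total float = LS - ES = 14 - 6 = 8

8


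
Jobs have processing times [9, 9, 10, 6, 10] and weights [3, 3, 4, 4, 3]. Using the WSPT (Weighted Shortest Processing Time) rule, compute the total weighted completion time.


Compute p/w ratios and sort ascending (WSPT): [(6, 4), (10, 4), (9, 3), (9, 3), (10, 3)]
Compute weighted completion times:
  Job (p=6,w=4): C=6, w*C=4*6=24
  Job (p=10,w=4): C=16, w*C=4*16=64
  Job (p=9,w=3): C=25, w*C=3*25=75
  Job (p=9,w=3): C=34, w*C=3*34=102
  Job (p=10,w=3): C=44, w*C=3*44=132
Total weighted completion time = 397

397


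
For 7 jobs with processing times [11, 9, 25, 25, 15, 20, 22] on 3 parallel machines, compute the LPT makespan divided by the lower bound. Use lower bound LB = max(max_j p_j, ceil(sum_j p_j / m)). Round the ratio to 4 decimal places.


LPT order: [25, 25, 22, 20, 15, 11, 9]
Machine loads after assignment: [40, 45, 42]
LPT makespan = 45
Lower bound = max(max_job, ceil(total/3)) = max(25, 43) = 43
Ratio = 45 / 43 = 1.0465

1.0465


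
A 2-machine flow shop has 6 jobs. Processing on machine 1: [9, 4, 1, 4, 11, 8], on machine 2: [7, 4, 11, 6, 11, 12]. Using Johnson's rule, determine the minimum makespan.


Apply Johnson's rule:
  Group 1 (a <= b): [(3, 1, 11), (2, 4, 4), (4, 4, 6), (6, 8, 12), (5, 11, 11)]
  Group 2 (a > b): [(1, 9, 7)]
Optimal job order: [3, 2, 4, 6, 5, 1]
Schedule:
  Job 3: M1 done at 1, M2 done at 12
  Job 2: M1 done at 5, M2 done at 16
  Job 4: M1 done at 9, M2 done at 22
  Job 6: M1 done at 17, M2 done at 34
  Job 5: M1 done at 28, M2 done at 45
  Job 1: M1 done at 37, M2 done at 52
Makespan = 52

52


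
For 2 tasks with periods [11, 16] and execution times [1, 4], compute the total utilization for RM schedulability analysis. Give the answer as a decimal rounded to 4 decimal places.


Compute individual utilizations (exact fractions):
  Task 1: C/T = 1/11 (approx. 0.0909)
  Task 2: C/T = 4/16 = 1/4 (approx. 0.25)
Total utilization U = 1/11 + 1/4 = 15/44
Rounded to 4 decimal places: U = 0.3409
RM (Liu & Layland) bound for 2 tasks = 0.828427; compare with U = 15/44 (approx. 0.340909)
U <= bound, so schedulable by RM sufficient condition.

0.3409


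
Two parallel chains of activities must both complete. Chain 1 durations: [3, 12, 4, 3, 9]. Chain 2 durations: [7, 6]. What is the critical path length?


Path A total = 3 + 12 + 4 + 3 + 9 = 31
Path B total = 7 + 6 = 13
Critical path = longest path = max(31, 13) = 31

31


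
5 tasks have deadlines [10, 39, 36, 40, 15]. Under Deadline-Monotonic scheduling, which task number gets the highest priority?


Sort tasks by relative deadline (ascending):
  Task 1: deadline = 10
  Task 5: deadline = 15
  Task 3: deadline = 36
  Task 2: deadline = 39
  Task 4: deadline = 40
Priority order (highest first): [1, 5, 3, 2, 4]
Highest priority task = 1

1


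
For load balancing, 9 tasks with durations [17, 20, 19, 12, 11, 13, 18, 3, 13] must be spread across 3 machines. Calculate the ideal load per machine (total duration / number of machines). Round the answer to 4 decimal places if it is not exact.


Total processing time = 17 + 20 + 19 + 12 + 11 + 13 + 18 + 3 + 13 = 126
Number of machines = 3
Ideal balanced load = 126 / 3 = 42.0

42.0


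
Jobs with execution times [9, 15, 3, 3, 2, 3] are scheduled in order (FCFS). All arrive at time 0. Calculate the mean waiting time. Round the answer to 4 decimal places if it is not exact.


FCFS order (as given): [9, 15, 3, 3, 2, 3]
Waiting times:
  Job 1: wait = 0
  Job 2: wait = 9
  Job 3: wait = 24
  Job 4: wait = 27
  Job 5: wait = 30
  Job 6: wait = 32
Sum of waiting times = 122
Average waiting time = 122/6 = 20.3333

20.3333


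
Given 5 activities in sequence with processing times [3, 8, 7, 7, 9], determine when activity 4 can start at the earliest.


Activity 4 starts after activities 1 through 3 complete.
Predecessor durations: [3, 8, 7]
ES = 3 + 8 + 7 = 18

18


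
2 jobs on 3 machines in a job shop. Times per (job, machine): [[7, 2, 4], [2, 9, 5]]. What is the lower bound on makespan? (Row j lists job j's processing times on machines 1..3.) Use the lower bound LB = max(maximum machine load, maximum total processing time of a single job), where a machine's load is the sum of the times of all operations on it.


Machine loads:
  Machine 1: 7 + 2 = 9
  Machine 2: 2 + 9 = 11
  Machine 3: 4 + 5 = 9
Max machine load = 11
Job totals:
  Job 1: 13
  Job 2: 16
Max job total = 16
Lower bound = max(11, 16) = 16

16


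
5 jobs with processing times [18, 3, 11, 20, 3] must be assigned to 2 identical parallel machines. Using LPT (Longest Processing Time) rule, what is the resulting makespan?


Sort jobs in decreasing order (LPT): [20, 18, 11, 3, 3]
Assign each job to the least loaded machine:
  Machine 1: jobs [20, 3, 3], load = 26
  Machine 2: jobs [18, 11], load = 29
Makespan = max load = 29

29


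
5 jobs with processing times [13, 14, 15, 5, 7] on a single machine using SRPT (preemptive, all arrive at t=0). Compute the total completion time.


Since all jobs arrive at t=0, SRPT equals SPT ordering.
SPT order: [5, 7, 13, 14, 15]
Completion times:
  Job 1: p=5, C=5
  Job 2: p=7, C=12
  Job 3: p=13, C=25
  Job 4: p=14, C=39
  Job 5: p=15, C=54
Total completion time = 5 + 12 + 25 + 39 + 54 = 135

135


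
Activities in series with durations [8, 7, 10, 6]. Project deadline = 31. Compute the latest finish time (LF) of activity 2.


LF(activity 2) = deadline - sum of successor durations
Successors: activities 3 through 4 with durations [10, 6]
Sum of successor durations = 16
LF = 31 - 16 = 15

15


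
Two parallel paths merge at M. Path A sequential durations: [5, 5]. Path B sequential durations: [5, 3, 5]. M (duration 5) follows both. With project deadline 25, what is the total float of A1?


Forward pass: ES(A1) = sum of predecessors on chain A = 0
EF = ES + duration = 0 + 5 = 5
Backward pass: LF(M) = deadline = 25; LS(M) = 25 - 5 = 20
LF(A1) = LS(M) - sum(successors on chain A) = 20 - 5 = 15
LS = LF - duration = 15 - 5 = 10
Total float = LS - ES = 10 - 0 = 10

10


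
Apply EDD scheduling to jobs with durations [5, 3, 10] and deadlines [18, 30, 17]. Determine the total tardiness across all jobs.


Sort by due date (EDD order): [(10, 17), (5, 18), (3, 30)]
Compute completion times and tardiness:
  Job 1: p=10, d=17, C=10, tardiness=max(0,10-17)=0
  Job 2: p=5, d=18, C=15, tardiness=max(0,15-18)=0
  Job 3: p=3, d=30, C=18, tardiness=max(0,18-30)=0
Total tardiness = 0

0


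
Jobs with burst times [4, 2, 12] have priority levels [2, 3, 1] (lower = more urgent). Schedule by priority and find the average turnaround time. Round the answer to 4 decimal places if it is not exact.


Sort by priority (ascending = highest first):
Order: [(1, 12), (2, 4), (3, 2)]
Completion times:
  Priority 1, burst=12, C=12
  Priority 2, burst=4, C=16
  Priority 3, burst=2, C=18
Average turnaround = 46/3 = 15.3333

15.3333


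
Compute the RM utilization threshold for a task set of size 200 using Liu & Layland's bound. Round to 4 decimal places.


Compute 2^(1/200) = 1.0034717485
Subtract 1: 1.0034717485 - 1 = 0.0034717485
Multiply by n: 200 * 0.0034717485 = 0.6943497000
Round to 4 dp: 0.6943

0.6943


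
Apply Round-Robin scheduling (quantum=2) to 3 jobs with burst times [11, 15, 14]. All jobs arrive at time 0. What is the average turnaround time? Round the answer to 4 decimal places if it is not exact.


Time quantum = 2
Execution trace:
  J1 runs 2 units, time = 2
  J2 runs 2 units, time = 4
  J3 runs 2 units, time = 6
  J1 runs 2 units, time = 8
  J2 runs 2 units, time = 10
  J3 runs 2 units, time = 12
  J1 runs 2 units, time = 14
  J2 runs 2 units, time = 16
  J3 runs 2 units, time = 18
  J1 runs 2 units, time = 20
  J2 runs 2 units, time = 22
  J3 runs 2 units, time = 24
  J1 runs 2 units, time = 26
  J2 runs 2 units, time = 28
  J3 runs 2 units, time = 30
  J1 runs 1 units, time = 31
  J2 runs 2 units, time = 33
  J3 runs 2 units, time = 35
  J2 runs 2 units, time = 37
  J3 runs 2 units, time = 39
  J2 runs 1 units, time = 40
Finish times: [31, 40, 39]
Average turnaround = 110/3 = 36.6667

36.6667


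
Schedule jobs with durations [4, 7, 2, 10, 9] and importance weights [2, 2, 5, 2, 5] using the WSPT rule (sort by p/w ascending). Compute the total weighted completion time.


Compute p/w ratios and sort ascending (WSPT): [(2, 5), (9, 5), (4, 2), (7, 2), (10, 2)]
Compute weighted completion times:
  Job (p=2,w=5): C=2, w*C=5*2=10
  Job (p=9,w=5): C=11, w*C=5*11=55
  Job (p=4,w=2): C=15, w*C=2*15=30
  Job (p=7,w=2): C=22, w*C=2*22=44
  Job (p=10,w=2): C=32, w*C=2*32=64
Total weighted completion time = 203

203


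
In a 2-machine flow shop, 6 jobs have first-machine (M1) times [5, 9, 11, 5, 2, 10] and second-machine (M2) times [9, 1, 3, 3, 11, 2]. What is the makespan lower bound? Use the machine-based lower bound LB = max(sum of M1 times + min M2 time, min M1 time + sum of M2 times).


LB1 = sum(M1 times) + min(M2 times) = 42 + 1 = 43
LB2 = min(M1 times) + sum(M2 times) = 2 + 29 = 31
Lower bound = max(LB1, LB2) = max(43, 31) = 43

43


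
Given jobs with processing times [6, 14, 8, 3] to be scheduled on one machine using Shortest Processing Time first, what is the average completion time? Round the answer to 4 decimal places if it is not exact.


Sort jobs by processing time (SPT order): [3, 6, 8, 14]
Compute completion times sequentially:
  Job 1: processing = 3, completes at 3
  Job 2: processing = 6, completes at 9
  Job 3: processing = 8, completes at 17
  Job 4: processing = 14, completes at 31
Sum of completion times = 60
Average completion time = 60/4 = 15.0

15.0


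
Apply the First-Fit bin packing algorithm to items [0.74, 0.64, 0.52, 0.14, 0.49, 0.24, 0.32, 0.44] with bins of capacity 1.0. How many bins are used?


Place items sequentially using First-Fit:
  Item 0.74 -> new Bin 1
  Item 0.64 -> new Bin 2
  Item 0.52 -> new Bin 3
  Item 0.14 -> Bin 1 (now 0.88)
  Item 0.49 -> new Bin 4
  Item 0.24 -> Bin 2 (now 0.88)
  Item 0.32 -> Bin 3 (now 0.84)
  Item 0.44 -> Bin 4 (now 0.93)
Total bins used = 4

4


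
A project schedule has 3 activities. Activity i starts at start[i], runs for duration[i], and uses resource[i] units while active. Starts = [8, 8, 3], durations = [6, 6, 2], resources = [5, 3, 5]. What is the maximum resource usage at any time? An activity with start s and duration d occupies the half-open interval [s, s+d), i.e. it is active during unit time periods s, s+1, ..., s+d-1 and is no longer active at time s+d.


Each activity i is active on [start_i, start_i + duration_i).
Compute total resource usage per time slot:
  t=0: active resources = [], total = 0
  t=1: active resources = [], total = 0
  t=2: active resources = [], total = 0
  t=3: active resources = [5], total = 5
  t=4: active resources = [5], total = 5
  t=5: active resources = [], total = 0
  t=6: active resources = [], total = 0
  t=7: active resources = [], total = 0
  t=8: active resources = [5, 3], total = 8
  t=9: active resources = [5, 3], total = 8
  t=10: active resources = [5, 3], total = 8
  t=11: active resources = [5, 3], total = 8
  t=12: active resources = [5, 3], total = 8
  t=13: active resources = [5, 3], total = 8
Peak resource demand = 8

8


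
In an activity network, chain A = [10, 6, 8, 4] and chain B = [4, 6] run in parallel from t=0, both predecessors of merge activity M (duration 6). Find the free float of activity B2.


ES(B2) = sum of predecessors on chain B = 4
EF(B2) = ES + duration = 4 + 6 = 10
Successor of B2 is M. ES(M) = max(sum(A), sum(B)) = max(28, 10) = 28
Free float = ES(successor) - EF(current) = 28 - 10 = 18

18


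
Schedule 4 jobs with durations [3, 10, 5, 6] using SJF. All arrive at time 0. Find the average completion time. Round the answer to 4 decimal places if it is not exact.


SJF order (ascending): [3, 5, 6, 10]
Completion times:
  Job 1: burst=3, C=3
  Job 2: burst=5, C=8
  Job 3: burst=6, C=14
  Job 4: burst=10, C=24
Average completion = 49/4 = 12.25

12.25


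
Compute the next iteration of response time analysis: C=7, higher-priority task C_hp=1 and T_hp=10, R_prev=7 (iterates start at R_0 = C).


R_next = C + ceil(R_prev / T_hp) * C_hp
ceil(7 / 10) = ceil(0.7) = 1
Interference = 1 * 1 = 1
R_next = 7 + 1 = 8

8


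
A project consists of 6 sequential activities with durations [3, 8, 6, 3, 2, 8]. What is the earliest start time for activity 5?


Activity 5 starts after activities 1 through 4 complete.
Predecessor durations: [3, 8, 6, 3]
ES = 3 + 8 + 6 + 3 = 20

20


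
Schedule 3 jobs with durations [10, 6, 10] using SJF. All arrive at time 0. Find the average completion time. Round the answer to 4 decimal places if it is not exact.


SJF order (ascending): [6, 10, 10]
Completion times:
  Job 1: burst=6, C=6
  Job 2: burst=10, C=16
  Job 3: burst=10, C=26
Average completion = 48/3 = 16.0

16.0


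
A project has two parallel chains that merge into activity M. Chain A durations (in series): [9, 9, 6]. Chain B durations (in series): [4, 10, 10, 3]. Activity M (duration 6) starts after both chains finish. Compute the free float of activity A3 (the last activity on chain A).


ES(A3) = sum of predecessors on chain A = 18
EF(A3) = ES + duration = 18 + 6 = 24
Successor of A3 is M. ES(M) = max(sum(A), sum(B)) = max(24, 27) = 27
Free float = ES(successor) - EF(current) = 27 - 24 = 3

3


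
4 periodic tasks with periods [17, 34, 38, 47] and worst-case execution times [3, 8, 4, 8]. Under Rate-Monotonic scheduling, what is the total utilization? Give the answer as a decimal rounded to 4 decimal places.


Compute individual utilizations (exact fractions):
  Task 1: C/T = 3/17 (approx. 0.1765)
  Task 2: C/T = 8/34 = 4/17 (approx. 0.2353)
  Task 3: C/T = 4/38 = 2/19 (approx. 0.1053)
  Task 4: C/T = 8/47 (approx. 0.1702)
Total utilization U = 3/17 + 4/17 + 2/19 + 8/47 = 10433/15181
Rounded to 4 decimal places: U = 0.6872
RM (Liu & Layland) bound for 4 tasks = 0.756828; compare with U = 10433/15181 (approx. 0.687241)
U <= bound, so schedulable by RM sufficient condition.

0.6872


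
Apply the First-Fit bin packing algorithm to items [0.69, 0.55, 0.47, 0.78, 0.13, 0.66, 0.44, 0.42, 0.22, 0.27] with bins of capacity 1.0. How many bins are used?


Place items sequentially using First-Fit:
  Item 0.69 -> new Bin 1
  Item 0.55 -> new Bin 2
  Item 0.47 -> new Bin 3
  Item 0.78 -> new Bin 4
  Item 0.13 -> Bin 1 (now 0.82)
  Item 0.66 -> new Bin 5
  Item 0.44 -> Bin 2 (now 0.99)
  Item 0.42 -> Bin 3 (now 0.89)
  Item 0.22 -> Bin 4 (now 1.0)
  Item 0.27 -> Bin 5 (now 0.93)
Total bins used = 5

5


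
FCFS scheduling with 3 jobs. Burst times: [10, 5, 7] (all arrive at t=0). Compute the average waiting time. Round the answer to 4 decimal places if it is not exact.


FCFS order (as given): [10, 5, 7]
Waiting times:
  Job 1: wait = 0
  Job 2: wait = 10
  Job 3: wait = 15
Sum of waiting times = 25
Average waiting time = 25/3 = 8.3333

8.3333


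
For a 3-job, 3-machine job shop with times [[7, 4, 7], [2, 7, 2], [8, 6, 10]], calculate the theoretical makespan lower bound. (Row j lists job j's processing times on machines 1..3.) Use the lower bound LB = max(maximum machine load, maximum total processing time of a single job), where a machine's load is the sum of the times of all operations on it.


Machine loads:
  Machine 1: 7 + 2 + 8 = 17
  Machine 2: 4 + 7 + 6 = 17
  Machine 3: 7 + 2 + 10 = 19
Max machine load = 19
Job totals:
  Job 1: 18
  Job 2: 11
  Job 3: 24
Max job total = 24
Lower bound = max(19, 24) = 24

24


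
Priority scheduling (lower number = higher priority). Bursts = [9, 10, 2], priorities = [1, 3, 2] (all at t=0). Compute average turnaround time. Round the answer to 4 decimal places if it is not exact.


Sort by priority (ascending = highest first):
Order: [(1, 9), (2, 2), (3, 10)]
Completion times:
  Priority 1, burst=9, C=9
  Priority 2, burst=2, C=11
  Priority 3, burst=10, C=21
Average turnaround = 41/3 = 13.6667

13.6667


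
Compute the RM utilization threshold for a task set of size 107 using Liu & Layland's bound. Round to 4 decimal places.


Compute 2^(1/107) = 1.0064990387
Subtract 1: 1.0064990387 - 1 = 0.0064990387
Multiply by n: 107 * 0.0064990387 = 0.6953971409
Round to 4 dp: 0.6954

0.6954


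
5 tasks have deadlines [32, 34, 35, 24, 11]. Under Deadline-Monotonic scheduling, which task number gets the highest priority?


Sort tasks by relative deadline (ascending):
  Task 5: deadline = 11
  Task 4: deadline = 24
  Task 1: deadline = 32
  Task 2: deadline = 34
  Task 3: deadline = 35
Priority order (highest first): [5, 4, 1, 2, 3]
Highest priority task = 5

5


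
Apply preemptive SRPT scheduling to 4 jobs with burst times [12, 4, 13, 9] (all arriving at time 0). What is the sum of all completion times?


Since all jobs arrive at t=0, SRPT equals SPT ordering.
SPT order: [4, 9, 12, 13]
Completion times:
  Job 1: p=4, C=4
  Job 2: p=9, C=13
  Job 3: p=12, C=25
  Job 4: p=13, C=38
Total completion time = 4 + 13 + 25 + 38 = 80

80


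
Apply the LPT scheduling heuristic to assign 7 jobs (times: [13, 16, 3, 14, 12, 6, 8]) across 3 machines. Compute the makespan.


Sort jobs in decreasing order (LPT): [16, 14, 13, 12, 8, 6, 3]
Assign each job to the least loaded machine:
  Machine 1: jobs [16, 6, 3], load = 25
  Machine 2: jobs [14, 8], load = 22
  Machine 3: jobs [13, 12], load = 25
Makespan = max load = 25

25


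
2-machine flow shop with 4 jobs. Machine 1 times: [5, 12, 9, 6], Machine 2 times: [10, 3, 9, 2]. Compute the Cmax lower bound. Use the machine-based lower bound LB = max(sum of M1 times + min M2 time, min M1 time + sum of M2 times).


LB1 = sum(M1 times) + min(M2 times) = 32 + 2 = 34
LB2 = min(M1 times) + sum(M2 times) = 5 + 24 = 29
Lower bound = max(LB1, LB2) = max(34, 29) = 34

34


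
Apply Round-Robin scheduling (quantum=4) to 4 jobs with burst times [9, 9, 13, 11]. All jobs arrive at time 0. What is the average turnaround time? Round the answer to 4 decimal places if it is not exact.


Time quantum = 4
Execution trace:
  J1 runs 4 units, time = 4
  J2 runs 4 units, time = 8
  J3 runs 4 units, time = 12
  J4 runs 4 units, time = 16
  J1 runs 4 units, time = 20
  J2 runs 4 units, time = 24
  J3 runs 4 units, time = 28
  J4 runs 4 units, time = 32
  J1 runs 1 units, time = 33
  J2 runs 1 units, time = 34
  J3 runs 4 units, time = 38
  J4 runs 3 units, time = 41
  J3 runs 1 units, time = 42
Finish times: [33, 34, 42, 41]
Average turnaround = 150/4 = 37.5

37.5


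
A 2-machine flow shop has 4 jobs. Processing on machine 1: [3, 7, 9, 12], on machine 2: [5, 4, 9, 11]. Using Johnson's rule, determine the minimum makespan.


Apply Johnson's rule:
  Group 1 (a <= b): [(1, 3, 5), (3, 9, 9)]
  Group 2 (a > b): [(4, 12, 11), (2, 7, 4)]
Optimal job order: [1, 3, 4, 2]
Schedule:
  Job 1: M1 done at 3, M2 done at 8
  Job 3: M1 done at 12, M2 done at 21
  Job 4: M1 done at 24, M2 done at 35
  Job 2: M1 done at 31, M2 done at 39
Makespan = 39

39


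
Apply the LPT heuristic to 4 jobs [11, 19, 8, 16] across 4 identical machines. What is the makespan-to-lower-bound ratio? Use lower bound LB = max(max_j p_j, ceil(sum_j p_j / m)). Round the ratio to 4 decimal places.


LPT order: [19, 16, 11, 8]
Machine loads after assignment: [19, 16, 11, 8]
LPT makespan = 19
Lower bound = max(max_job, ceil(total/4)) = max(19, 14) = 19
Ratio = 19 / 19 = 1.0

1.0


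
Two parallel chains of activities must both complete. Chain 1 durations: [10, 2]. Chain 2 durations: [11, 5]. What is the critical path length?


Path A total = 10 + 2 = 12
Path B total = 11 + 5 = 16
Critical path = longest path = max(12, 16) = 16

16


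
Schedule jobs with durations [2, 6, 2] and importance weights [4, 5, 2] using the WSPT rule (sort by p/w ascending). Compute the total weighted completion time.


Compute p/w ratios and sort ascending (WSPT): [(2, 4), (2, 2), (6, 5)]
Compute weighted completion times:
  Job (p=2,w=4): C=2, w*C=4*2=8
  Job (p=2,w=2): C=4, w*C=2*4=8
  Job (p=6,w=5): C=10, w*C=5*10=50
Total weighted completion time = 66

66


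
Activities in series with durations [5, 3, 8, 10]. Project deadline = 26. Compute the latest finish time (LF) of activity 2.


LF(activity 2) = deadline - sum of successor durations
Successors: activities 3 through 4 with durations [8, 10]
Sum of successor durations = 18
LF = 26 - 18 = 8

8


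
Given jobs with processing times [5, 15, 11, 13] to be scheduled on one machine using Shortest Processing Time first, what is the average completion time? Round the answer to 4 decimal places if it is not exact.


Sort jobs by processing time (SPT order): [5, 11, 13, 15]
Compute completion times sequentially:
  Job 1: processing = 5, completes at 5
  Job 2: processing = 11, completes at 16
  Job 3: processing = 13, completes at 29
  Job 4: processing = 15, completes at 44
Sum of completion times = 94
Average completion time = 94/4 = 23.5

23.5


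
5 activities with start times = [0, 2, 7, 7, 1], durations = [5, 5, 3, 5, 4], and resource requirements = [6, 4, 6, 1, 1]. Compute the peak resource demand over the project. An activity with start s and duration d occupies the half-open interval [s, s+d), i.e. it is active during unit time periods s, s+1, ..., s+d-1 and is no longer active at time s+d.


Each activity i is active on [start_i, start_i + duration_i).
Compute total resource usage per time slot:
  t=0: active resources = [6], total = 6
  t=1: active resources = [6, 1], total = 7
  t=2: active resources = [6, 4, 1], total = 11
  t=3: active resources = [6, 4, 1], total = 11
  t=4: active resources = [6, 4, 1], total = 11
  t=5: active resources = [4], total = 4
  t=6: active resources = [4], total = 4
  t=7: active resources = [6, 1], total = 7
  t=8: active resources = [6, 1], total = 7
  t=9: active resources = [6, 1], total = 7
  t=10: active resources = [1], total = 1
  t=11: active resources = [1], total = 1
Peak resource demand = 11

11


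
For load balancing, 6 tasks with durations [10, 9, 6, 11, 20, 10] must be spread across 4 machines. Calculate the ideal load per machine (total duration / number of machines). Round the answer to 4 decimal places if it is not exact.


Total processing time = 10 + 9 + 6 + 11 + 20 + 10 = 66
Number of machines = 4
Ideal balanced load = 66 / 4 = 16.5

16.5


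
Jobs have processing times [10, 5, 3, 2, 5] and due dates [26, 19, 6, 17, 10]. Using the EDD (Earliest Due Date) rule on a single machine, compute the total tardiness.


Sort by due date (EDD order): [(3, 6), (5, 10), (2, 17), (5, 19), (10, 26)]
Compute completion times and tardiness:
  Job 1: p=3, d=6, C=3, tardiness=max(0,3-6)=0
  Job 2: p=5, d=10, C=8, tardiness=max(0,8-10)=0
  Job 3: p=2, d=17, C=10, tardiness=max(0,10-17)=0
  Job 4: p=5, d=19, C=15, tardiness=max(0,15-19)=0
  Job 5: p=10, d=26, C=25, tardiness=max(0,25-26)=0
Total tardiness = 0

0


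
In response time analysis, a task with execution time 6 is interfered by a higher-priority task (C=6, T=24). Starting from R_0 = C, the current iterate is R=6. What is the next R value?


R_next = C + ceil(R_prev / T_hp) * C_hp
ceil(6 / 24) = ceil(0.25) = 1
Interference = 1 * 6 = 6
R_next = 6 + 6 = 12

12


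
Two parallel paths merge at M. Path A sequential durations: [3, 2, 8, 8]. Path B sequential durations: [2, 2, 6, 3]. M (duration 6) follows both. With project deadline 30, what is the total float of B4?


Forward pass: ES(B4) = sum of predecessors on chain B = 10
EF = ES + duration = 10 + 3 = 13
Backward pass: LF(M) = deadline = 30; LS(M) = 30 - 6 = 24
LF(B4) = LS(M) - sum(successors on chain B) = 24 - 0 = 24
LS = LF - duration = 24 - 3 = 21
Total float = LS - ES = 21 - 10 = 11

11


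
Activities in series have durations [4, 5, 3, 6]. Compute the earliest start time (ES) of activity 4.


Activity 4 starts after activities 1 through 3 complete.
Predecessor durations: [4, 5, 3]
ES = 4 + 5 + 3 = 12

12


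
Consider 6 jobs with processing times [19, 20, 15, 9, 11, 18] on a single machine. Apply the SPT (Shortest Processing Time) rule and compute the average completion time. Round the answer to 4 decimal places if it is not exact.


Sort jobs by processing time (SPT order): [9, 11, 15, 18, 19, 20]
Compute completion times sequentially:
  Job 1: processing = 9, completes at 9
  Job 2: processing = 11, completes at 20
  Job 3: processing = 15, completes at 35
  Job 4: processing = 18, completes at 53
  Job 5: processing = 19, completes at 72
  Job 6: processing = 20, completes at 92
Sum of completion times = 281
Average completion time = 281/6 = 46.8333

46.8333


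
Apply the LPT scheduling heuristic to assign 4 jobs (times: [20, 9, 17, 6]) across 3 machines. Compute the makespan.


Sort jobs in decreasing order (LPT): [20, 17, 9, 6]
Assign each job to the least loaded machine:
  Machine 1: jobs [20], load = 20
  Machine 2: jobs [17], load = 17
  Machine 3: jobs [9, 6], load = 15
Makespan = max load = 20

20


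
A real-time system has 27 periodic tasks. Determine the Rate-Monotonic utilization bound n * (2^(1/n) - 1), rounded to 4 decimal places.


Compute 2^(1/27) = 1.0260044847
Subtract 1: 1.0260044847 - 1 = 0.0260044847
Multiply by n: 27 * 0.0260044847 = 0.7021210869
Round to 4 dp: 0.7021

0.7021


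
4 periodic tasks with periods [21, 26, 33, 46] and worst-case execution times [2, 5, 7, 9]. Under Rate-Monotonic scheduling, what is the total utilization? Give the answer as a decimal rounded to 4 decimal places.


Compute individual utilizations (exact fractions):
  Task 1: C/T = 2/21 (approx. 0.0952)
  Task 2: C/T = 5/26 (approx. 0.1923)
  Task 3: C/T = 7/33 (approx. 0.2121)
  Task 4: C/T = 9/46 (approx. 0.1957)
Total utilization U = 2/21 + 5/26 + 7/33 + 9/46 = 48025/69069
Rounded to 4 decimal places: U = 0.6953
RM (Liu & Layland) bound for 4 tasks = 0.756828; compare with U = 48025/69069 (approx. 0.695319)
U <= bound, so schedulable by RM sufficient condition.

0.6953


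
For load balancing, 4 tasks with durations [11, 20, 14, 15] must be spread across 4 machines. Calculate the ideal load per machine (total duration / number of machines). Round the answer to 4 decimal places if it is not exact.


Total processing time = 11 + 20 + 14 + 15 = 60
Number of machines = 4
Ideal balanced load = 60 / 4 = 15.0

15.0


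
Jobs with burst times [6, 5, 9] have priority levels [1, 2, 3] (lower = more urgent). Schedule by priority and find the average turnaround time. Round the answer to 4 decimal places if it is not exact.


Sort by priority (ascending = highest first):
Order: [(1, 6), (2, 5), (3, 9)]
Completion times:
  Priority 1, burst=6, C=6
  Priority 2, burst=5, C=11
  Priority 3, burst=9, C=20
Average turnaround = 37/3 = 12.3333

12.3333


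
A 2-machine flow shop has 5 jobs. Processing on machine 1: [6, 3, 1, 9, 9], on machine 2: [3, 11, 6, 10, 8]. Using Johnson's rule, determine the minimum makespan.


Apply Johnson's rule:
  Group 1 (a <= b): [(3, 1, 6), (2, 3, 11), (4, 9, 10)]
  Group 2 (a > b): [(5, 9, 8), (1, 6, 3)]
Optimal job order: [3, 2, 4, 5, 1]
Schedule:
  Job 3: M1 done at 1, M2 done at 7
  Job 2: M1 done at 4, M2 done at 18
  Job 4: M1 done at 13, M2 done at 28
  Job 5: M1 done at 22, M2 done at 36
  Job 1: M1 done at 28, M2 done at 39
Makespan = 39

39


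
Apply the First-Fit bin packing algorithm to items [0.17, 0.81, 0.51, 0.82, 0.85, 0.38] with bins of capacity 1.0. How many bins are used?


Place items sequentially using First-Fit:
  Item 0.17 -> new Bin 1
  Item 0.81 -> Bin 1 (now 0.98)
  Item 0.51 -> new Bin 2
  Item 0.82 -> new Bin 3
  Item 0.85 -> new Bin 4
  Item 0.38 -> Bin 2 (now 0.89)
Total bins used = 4

4


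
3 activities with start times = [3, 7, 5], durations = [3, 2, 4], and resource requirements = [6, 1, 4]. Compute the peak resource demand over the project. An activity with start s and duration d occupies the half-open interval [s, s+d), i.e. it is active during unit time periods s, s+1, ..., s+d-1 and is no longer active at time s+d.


Each activity i is active on [start_i, start_i + duration_i).
Compute total resource usage per time slot:
  t=0: active resources = [], total = 0
  t=1: active resources = [], total = 0
  t=2: active resources = [], total = 0
  t=3: active resources = [6], total = 6
  t=4: active resources = [6], total = 6
  t=5: active resources = [6, 4], total = 10
  t=6: active resources = [4], total = 4
  t=7: active resources = [1, 4], total = 5
  t=8: active resources = [1, 4], total = 5
Peak resource demand = 10

10


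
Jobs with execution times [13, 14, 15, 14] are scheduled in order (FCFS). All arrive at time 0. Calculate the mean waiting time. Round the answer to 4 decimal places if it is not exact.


FCFS order (as given): [13, 14, 15, 14]
Waiting times:
  Job 1: wait = 0
  Job 2: wait = 13
  Job 3: wait = 27
  Job 4: wait = 42
Sum of waiting times = 82
Average waiting time = 82/4 = 20.5

20.5
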